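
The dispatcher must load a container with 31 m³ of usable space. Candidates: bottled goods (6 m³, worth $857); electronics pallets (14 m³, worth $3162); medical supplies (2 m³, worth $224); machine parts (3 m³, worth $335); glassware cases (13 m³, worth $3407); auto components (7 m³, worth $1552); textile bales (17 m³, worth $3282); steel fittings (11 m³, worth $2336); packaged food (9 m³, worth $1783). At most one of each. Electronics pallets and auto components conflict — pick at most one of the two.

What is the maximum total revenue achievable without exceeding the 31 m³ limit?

By revenue per m³: glassware cases 262.08, electronics pallets 225.86, auto components 221.71 lead.
Greedy by ratio would take electronics pallets + medical supplies + glassware cases: 29 m³ used, total 6793.
Replace electronics pallets and medical supplies with auto components + steel fittings: the trade gains 502 net, giving 7295 at 31 m³.

7295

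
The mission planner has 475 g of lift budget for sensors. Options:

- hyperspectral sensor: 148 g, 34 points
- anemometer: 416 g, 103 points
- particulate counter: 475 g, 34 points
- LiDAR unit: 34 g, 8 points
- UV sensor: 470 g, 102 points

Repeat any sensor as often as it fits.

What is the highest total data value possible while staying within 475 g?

Taking anemometer + LiDAR unit: 450 g used, 111 in data value.
Every other selection either busts 475 g or fails to beat 111.

111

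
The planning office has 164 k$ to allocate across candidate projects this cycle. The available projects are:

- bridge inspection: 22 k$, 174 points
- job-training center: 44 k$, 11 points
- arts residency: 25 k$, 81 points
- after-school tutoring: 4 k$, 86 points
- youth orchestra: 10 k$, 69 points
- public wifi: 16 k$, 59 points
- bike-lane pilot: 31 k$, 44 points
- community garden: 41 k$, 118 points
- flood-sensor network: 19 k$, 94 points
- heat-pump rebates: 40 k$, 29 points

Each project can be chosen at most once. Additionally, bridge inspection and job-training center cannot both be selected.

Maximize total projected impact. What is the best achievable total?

Taking bridge inspection + arts residency + after-school tutoring + youth orchestra + public wifi + community garden + flood-sensor network: 137 k$ used, 681 in projected impact.

681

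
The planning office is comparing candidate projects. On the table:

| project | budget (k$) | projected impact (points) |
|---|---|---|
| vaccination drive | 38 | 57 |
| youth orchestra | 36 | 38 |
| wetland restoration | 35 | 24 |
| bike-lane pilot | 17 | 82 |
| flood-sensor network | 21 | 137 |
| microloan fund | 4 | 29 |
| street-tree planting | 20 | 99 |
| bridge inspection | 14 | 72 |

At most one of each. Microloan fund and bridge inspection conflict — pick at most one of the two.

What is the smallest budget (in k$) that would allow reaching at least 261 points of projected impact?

Look for the lowest-budget combination reaching 261.
flood-sensor network + microloan fund + street-tree planting: 265 projected impact at 45 k$.
Any bundle with less than 45 k$ falls short of 261.

45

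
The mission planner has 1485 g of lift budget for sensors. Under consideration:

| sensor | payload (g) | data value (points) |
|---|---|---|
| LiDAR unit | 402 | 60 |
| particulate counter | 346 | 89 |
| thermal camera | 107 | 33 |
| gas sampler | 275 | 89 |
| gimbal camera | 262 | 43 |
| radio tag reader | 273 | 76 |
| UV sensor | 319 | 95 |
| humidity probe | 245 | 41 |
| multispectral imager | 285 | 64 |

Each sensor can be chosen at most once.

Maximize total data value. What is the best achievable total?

392

By data value per g: gas sampler 0.32, thermal camera 0.31, UV sensor 0.30 lead.
The ratio heuristic lands on particulate counter + thermal camera + gas sampler + radio tag reader + UV sensor (382) but leaves 165 g idle.
Dropping thermal camera frees 107 g; slotting in gimbal camera (262 g) lifts the total to 392 at 1475 g.
The closest alternative, particulate counter + gas sampler + radio tag reader + UV sensor + humidity probe, reaches only 390.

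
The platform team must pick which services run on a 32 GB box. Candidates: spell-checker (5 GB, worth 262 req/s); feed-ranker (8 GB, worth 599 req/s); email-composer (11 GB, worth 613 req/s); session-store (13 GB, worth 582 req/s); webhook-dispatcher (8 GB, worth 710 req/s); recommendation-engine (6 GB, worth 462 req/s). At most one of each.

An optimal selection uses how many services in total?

4

Best achievable throughput is 2184.
One optimal bundle: spell-checker + feed-ranker + email-composer + webhook-dispatcher (32 GB).
Any selection reaching 2184 contains exactly 4 services.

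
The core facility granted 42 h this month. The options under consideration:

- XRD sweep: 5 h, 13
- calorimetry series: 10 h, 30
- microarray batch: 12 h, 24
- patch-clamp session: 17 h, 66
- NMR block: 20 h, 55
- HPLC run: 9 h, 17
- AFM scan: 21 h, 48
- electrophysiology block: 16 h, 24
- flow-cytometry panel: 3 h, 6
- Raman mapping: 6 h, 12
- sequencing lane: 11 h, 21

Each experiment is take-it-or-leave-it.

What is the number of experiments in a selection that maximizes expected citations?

Optimal total is 134.
One optimal bundle: XRD sweep + patch-clamp session + NMR block (42 h).
Every optimal selection uses 3 experiments.

3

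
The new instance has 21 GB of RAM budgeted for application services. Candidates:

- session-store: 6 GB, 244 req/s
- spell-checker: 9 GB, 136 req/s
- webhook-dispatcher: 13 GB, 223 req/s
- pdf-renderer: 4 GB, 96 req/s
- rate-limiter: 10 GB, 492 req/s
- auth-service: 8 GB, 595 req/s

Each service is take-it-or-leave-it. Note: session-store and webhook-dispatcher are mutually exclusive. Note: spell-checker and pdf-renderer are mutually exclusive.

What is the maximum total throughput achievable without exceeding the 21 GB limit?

By throughput per GB: auth-service 74.38, rate-limiter 49.20, session-store 40.67, pdf-renderer 24.00 lead.
Best packing: rate-limiter + auth-service — 18 GB, 1087 total.
Runner-up session-store + pdf-renderer + auth-service tops out at 935.

1087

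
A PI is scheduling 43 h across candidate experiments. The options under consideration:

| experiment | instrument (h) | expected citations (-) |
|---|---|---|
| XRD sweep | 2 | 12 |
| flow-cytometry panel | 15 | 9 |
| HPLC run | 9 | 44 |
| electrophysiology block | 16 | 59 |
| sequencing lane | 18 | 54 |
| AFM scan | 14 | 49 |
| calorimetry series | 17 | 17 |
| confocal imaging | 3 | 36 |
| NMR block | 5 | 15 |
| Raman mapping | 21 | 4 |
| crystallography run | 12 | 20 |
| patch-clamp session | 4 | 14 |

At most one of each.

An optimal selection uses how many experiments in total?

4

Best achievable expected citations is 188.
HPLC run + electrophysiology block + AFM scan + confocal imaging hits 188 at 42 h.
Any selection reaching 188 contains exactly 4 experiments.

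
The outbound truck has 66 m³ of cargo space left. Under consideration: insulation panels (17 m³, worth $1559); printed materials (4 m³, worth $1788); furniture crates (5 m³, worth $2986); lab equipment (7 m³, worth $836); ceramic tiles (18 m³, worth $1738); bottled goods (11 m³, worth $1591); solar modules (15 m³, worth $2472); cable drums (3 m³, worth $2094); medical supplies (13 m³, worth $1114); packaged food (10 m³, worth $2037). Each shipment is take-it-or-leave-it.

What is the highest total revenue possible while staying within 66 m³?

Greedy by ratio would take printed materials + furniture crates + lab equipment + bottled goods + solar modules + cable drums + packaged food: 55 m³ used, total 13804.
Replace lab equipment with ceramic tiles: the trade gains 902 net, giving 14706 at 66 m³.
The closest alternative, insulation panels + printed materials + furniture crates + bottled goods + solar modules + cable drums + packaged food, reaches only 14527.

14706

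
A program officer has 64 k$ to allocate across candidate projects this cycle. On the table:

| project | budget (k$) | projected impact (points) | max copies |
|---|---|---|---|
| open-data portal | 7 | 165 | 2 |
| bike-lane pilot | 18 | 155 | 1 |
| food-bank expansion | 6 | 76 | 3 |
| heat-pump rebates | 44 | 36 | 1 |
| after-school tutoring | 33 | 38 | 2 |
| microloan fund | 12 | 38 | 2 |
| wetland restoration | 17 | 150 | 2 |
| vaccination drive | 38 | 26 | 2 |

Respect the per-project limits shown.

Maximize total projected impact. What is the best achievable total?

787

Ranking by ratio (projected impact/k$): open-data portal 23.57, food-bank expansion 12.67, wetland restoration 8.82, bike-lane pilot 8.61.
Greedy by ratio would take 2×open-data portal + 3×food-bank expansion + microloan fund + wetland restoration: 61 k$ used, total 746.
Replace food-bank expansion and microloan fund with bike-lane pilot: the trade gains 41 net, giving 787 at 61 k$.
The spare 3 k$ is too small for any remaining project, and no exchange beats 787.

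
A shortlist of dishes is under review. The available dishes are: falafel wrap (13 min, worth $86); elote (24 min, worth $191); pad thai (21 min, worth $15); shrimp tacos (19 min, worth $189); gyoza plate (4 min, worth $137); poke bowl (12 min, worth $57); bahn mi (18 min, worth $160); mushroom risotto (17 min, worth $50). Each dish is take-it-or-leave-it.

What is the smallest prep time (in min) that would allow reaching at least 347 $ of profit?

Need the lightest bundle worth ≥ 347.
Taking gyoza plate + poke bowl + bahn mi gives 354 (≥ 347) for 34 min.
Any bundle with less than 34 min falls short of 347.

34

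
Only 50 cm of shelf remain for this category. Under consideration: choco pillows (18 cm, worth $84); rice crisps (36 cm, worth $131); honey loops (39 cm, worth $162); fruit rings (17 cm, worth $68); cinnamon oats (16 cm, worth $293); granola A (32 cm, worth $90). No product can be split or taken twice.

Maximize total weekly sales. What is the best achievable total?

Density check — cinnamon oats 18.31, choco pillows 4.67, honey loops 4.15, fruit rings 4.00 are the best per cm.
Greedy by ratio would take choco pillows + cinnamon oats: 34 cm used, total 377.
Dropping choco pillows frees 18 cm; slotting in granola A (32 cm) lifts the total to 383 at 48 cm.
Every other selection either busts 50 cm or fails to beat 383.

383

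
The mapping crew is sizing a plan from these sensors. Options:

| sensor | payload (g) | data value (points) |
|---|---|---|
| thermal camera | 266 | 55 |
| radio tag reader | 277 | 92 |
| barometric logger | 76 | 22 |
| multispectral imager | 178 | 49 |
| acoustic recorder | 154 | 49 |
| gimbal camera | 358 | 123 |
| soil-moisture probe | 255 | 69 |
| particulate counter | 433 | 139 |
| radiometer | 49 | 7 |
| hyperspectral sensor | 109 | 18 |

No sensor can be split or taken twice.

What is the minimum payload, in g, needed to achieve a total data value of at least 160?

Minimise g subject to total data value ≥ 160.
radio tag reader + barometric logger + acoustic recorder: 163 data value at 507 g.
Below 507 g the best achievable stays under 160.

507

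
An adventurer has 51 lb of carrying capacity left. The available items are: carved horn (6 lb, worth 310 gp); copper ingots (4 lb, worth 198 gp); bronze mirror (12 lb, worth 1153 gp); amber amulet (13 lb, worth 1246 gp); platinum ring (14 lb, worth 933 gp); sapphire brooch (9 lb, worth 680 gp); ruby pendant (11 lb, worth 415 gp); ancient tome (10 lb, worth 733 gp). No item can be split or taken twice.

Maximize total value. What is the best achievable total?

4122

Taking carved horn + bronze mirror + amber amulet + sapphire brooch + ancient tome: 50 lb used, 4122 in value.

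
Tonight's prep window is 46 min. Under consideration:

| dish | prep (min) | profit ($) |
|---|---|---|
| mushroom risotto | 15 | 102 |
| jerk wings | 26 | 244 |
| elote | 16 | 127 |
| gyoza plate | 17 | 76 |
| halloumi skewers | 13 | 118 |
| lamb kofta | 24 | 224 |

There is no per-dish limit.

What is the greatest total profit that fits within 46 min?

372

A density-first pass picks jerk wings + halloumi skewers — 362 at 39 min.
The 26 min tied up in jerk wings is better spent on 2×elote — total rises to 372 (45 min).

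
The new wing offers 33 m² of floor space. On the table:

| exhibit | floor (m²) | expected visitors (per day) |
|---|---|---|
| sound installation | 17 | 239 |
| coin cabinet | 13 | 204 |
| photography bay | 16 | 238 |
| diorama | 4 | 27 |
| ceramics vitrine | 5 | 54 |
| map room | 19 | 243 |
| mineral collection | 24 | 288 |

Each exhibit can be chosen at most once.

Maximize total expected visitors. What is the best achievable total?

Density check — coin cabinet 15.69, photography bay 14.88, sound installation 14.06 are the best per m².
A density-first pass picks coin cabinet + photography bay + diorama — 469 at 33 m².
The 17 m² tied up in coin cabinet and diorama is better spent on sound installation — total rises to 477 (33 m²).
An exhaustive check of the 128 subsets confirms 477.

477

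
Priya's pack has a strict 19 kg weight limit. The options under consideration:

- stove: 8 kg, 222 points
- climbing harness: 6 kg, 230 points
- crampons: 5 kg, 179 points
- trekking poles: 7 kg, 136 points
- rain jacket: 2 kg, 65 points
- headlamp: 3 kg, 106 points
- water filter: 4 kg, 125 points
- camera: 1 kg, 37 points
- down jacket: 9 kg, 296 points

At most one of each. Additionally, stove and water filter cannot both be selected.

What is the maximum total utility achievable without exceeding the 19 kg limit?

Ranking by ratio (utility/kg): climbing harness 38.33, camera 37.00, crampons 35.80, headlamp 35.33.
The ratio heuristic lands on climbing harness + crampons + rain jacket + headlamp + camera (617) but leaves 2 kg idle.
Replace rain jacket with water filter: the trade gains 60 net, giving 677 at 19 kg.
The closest alternative, climbing harness + headlamp + camera + down jacket, reaches only 669.

677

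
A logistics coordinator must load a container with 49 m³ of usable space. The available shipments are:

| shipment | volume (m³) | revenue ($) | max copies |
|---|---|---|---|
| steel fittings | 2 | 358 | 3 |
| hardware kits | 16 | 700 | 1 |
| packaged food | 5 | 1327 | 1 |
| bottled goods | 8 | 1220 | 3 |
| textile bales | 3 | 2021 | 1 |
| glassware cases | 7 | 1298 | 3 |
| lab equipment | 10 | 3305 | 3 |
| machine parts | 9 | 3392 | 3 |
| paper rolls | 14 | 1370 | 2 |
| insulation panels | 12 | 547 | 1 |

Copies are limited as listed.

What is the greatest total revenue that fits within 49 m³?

17545

Ranking by ratio (revenue/m³): textile bales 673.67, machine parts 376.89, lab equipment 330.50, packaged food 265.40.
Taking 2×steel fittings + packaged food + textile bales + lab equipment + 3×machine parts: 49 m³ used, 17545 in revenue.
Every other selection either busts 49 m³ or exceeds an availability limit or fails to beat 17545.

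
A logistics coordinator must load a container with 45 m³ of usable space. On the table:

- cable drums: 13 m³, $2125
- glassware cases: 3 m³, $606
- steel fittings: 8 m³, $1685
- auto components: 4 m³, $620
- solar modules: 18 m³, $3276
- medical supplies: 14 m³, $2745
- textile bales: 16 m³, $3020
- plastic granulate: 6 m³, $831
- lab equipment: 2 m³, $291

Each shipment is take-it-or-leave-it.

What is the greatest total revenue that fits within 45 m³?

8676

Best packing: glassware cases + steel fittings + auto components + medical supplies + textile bales — 45 m³, 8676 total.
Nothing else within 45 m³ beats 8676.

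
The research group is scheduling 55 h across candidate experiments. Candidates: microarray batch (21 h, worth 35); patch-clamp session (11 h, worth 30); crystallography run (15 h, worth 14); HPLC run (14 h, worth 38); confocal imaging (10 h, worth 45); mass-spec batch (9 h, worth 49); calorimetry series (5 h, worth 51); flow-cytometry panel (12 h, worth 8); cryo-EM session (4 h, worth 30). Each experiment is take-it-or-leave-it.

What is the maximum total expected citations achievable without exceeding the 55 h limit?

Density check — calorimetry series 10.20, cryo-EM session 7.50, mass-spec batch 5.44 are the best per h.
Patch-clamp session + HPLC run + confocal imaging + mass-spec batch + calorimetry series + cryo-EM session uses 53 of the 55 h and totals 243.

243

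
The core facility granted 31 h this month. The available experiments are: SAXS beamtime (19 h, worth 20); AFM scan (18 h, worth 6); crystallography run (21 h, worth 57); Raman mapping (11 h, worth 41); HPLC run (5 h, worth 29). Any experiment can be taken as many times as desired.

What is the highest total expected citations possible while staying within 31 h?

The ratio ordering already packs tightly: 6×HPLC run, 30 h, 174.
No other feasible combination exceeds 174.

174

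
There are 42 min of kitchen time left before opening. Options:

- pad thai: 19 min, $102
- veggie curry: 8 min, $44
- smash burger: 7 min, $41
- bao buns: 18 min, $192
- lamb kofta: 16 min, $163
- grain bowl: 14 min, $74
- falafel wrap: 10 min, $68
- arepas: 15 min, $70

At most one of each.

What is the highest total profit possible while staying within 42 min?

399

Ranking by ratio (profit/min): bao buns 10.67, lamb kofta 10.19, falafel wrap 6.80.
Filling by ratio: smash burger + bao buns + lamb kofta for 396, with 1 min left unused.
Replace smash burger with veggie curry: the trade gains 3 net, giving 399 at 42 min.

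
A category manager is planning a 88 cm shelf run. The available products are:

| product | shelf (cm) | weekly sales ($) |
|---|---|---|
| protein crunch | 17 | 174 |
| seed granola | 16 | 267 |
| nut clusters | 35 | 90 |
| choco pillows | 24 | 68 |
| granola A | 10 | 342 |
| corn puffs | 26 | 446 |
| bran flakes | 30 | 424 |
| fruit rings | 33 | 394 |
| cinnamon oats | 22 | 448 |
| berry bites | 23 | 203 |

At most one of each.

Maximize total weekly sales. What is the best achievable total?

Density check — granola A 34.20, cinnamon oats 20.36, corn puffs 17.15 are the best per cm.
The ratio heuristic lands on seed granola + granola A + corn puffs + cinnamon oats (1503) but leaves 14 cm idle.
Replace seed granola with bran flakes: the trade gains 157 net, giving 1660 at 88 cm.
Runner-up seed granola + granola A + corn puffs + cinnamon oats tops out at 1503.

1660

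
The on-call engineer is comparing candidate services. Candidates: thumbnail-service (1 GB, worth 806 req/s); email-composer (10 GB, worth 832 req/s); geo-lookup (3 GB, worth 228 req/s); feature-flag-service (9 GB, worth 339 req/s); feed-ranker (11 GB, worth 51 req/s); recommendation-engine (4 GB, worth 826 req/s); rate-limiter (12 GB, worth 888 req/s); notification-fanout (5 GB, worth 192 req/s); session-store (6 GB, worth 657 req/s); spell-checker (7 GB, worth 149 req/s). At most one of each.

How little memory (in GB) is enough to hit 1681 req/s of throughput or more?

8

Need the lightest bundle worth ≥ 1681.
thumbnail-service + geo-lookup + recommendation-engine reaches 1860 using 8 GB.
No combination under 8 GB hits 1681.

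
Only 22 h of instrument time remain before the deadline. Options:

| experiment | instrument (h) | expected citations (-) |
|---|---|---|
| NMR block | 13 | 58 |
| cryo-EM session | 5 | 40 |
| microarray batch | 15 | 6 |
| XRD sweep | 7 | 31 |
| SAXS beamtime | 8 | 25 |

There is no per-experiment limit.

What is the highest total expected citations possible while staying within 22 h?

4×cryo-EM session uses 20 of the 22 h and totals 160.
Every other selection either busts 22 h or fails to beat 160.

160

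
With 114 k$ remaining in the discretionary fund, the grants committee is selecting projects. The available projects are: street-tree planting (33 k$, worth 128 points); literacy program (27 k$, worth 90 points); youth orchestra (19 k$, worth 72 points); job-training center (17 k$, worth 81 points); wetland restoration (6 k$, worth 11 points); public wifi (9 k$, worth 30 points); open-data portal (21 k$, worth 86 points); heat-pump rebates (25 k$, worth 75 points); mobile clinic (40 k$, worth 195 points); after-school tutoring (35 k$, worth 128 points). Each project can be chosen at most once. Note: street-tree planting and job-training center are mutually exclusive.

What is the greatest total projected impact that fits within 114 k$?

490

Taking job-training center + open-data portal + mobile clinic + after-school tutoring: 113 k$ used, 490 in projected impact.
Next best is literacy program + job-training center + public wifi + open-data portal + mobile clinic at 482 (114 k$) — short by 8.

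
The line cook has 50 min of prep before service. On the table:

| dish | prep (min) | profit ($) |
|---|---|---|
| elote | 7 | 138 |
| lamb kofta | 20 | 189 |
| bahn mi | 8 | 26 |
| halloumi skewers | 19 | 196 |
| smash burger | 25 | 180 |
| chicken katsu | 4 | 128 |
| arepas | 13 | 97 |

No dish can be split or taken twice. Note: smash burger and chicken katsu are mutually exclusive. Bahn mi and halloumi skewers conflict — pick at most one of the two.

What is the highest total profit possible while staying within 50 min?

651

Best packing: elote + lamb kofta + halloumi skewers + chicken katsu — 50 min, 651 total.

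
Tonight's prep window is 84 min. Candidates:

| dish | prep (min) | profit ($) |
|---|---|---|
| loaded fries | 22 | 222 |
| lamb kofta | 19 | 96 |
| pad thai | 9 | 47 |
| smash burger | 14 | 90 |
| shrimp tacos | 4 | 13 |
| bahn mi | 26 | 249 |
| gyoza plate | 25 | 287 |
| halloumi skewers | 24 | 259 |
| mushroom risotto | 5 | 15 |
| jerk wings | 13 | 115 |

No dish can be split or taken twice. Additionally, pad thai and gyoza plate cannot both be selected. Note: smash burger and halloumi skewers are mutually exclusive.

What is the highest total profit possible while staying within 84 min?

The ratio ordering already packs tightly: loaded fries + gyoza plate + halloumi skewers + jerk wings, 84 min, 883.
The closest alternative, shrimp tacos + bahn mi + gyoza plate + halloumi skewers + mushroom risotto, reaches only 823.

883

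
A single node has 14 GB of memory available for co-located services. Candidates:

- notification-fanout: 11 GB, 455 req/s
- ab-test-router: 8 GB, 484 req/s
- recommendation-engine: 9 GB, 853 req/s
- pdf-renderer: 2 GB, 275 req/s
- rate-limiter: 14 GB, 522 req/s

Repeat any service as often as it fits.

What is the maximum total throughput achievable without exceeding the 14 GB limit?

1925

By throughput per GB: pdf-renderer 137.50, recommendation-engine 94.78, ab-test-router 60.50, notification-fanout 41.36 lead.
Taking 7×pdf-renderer: 14 GB used, 1925 in throughput.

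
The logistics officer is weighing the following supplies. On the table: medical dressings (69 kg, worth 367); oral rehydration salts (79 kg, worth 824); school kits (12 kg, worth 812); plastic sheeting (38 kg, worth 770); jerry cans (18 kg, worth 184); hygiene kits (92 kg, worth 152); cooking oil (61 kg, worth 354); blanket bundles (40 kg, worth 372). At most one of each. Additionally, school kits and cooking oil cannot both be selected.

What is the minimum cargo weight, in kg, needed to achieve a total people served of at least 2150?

129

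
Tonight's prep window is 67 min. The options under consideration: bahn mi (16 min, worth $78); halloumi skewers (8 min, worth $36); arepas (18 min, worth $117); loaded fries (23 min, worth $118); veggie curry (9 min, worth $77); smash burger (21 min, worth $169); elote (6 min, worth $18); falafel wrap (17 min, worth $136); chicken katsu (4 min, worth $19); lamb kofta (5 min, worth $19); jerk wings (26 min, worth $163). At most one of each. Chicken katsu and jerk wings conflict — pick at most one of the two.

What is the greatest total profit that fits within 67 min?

499

Taking arepas + veggie curry + smash burger + falafel wrap: 65 min used, 499 in profit.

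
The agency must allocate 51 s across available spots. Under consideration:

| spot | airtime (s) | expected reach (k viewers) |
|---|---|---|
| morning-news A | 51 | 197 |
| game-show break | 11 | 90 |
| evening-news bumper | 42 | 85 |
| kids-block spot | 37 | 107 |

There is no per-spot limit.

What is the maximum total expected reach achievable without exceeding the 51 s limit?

360

4×game-show break uses 44 of the 51 s and totals 360.
That's the maximum — no swap from here does better than 360.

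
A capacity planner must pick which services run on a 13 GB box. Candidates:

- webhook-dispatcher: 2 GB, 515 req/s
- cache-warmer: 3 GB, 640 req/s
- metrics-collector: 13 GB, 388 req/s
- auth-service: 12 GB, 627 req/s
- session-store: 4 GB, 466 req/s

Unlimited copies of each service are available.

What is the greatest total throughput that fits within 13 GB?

3215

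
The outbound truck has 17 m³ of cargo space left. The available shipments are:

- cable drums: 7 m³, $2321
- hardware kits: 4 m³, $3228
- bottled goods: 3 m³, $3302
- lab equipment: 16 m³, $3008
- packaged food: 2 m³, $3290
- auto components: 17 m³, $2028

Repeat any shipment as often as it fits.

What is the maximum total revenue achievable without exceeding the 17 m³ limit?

Taking the top-ratio shipments first gives 8×packaged food for 26320 (16 m³).
The 2 m³ tied up in packaged food is better spent on bottled goods — total rises to 26332 (17 m³).

26332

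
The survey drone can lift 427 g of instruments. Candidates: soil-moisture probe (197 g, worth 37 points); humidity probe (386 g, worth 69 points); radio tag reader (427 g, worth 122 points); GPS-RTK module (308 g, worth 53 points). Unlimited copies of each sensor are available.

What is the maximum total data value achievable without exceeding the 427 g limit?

122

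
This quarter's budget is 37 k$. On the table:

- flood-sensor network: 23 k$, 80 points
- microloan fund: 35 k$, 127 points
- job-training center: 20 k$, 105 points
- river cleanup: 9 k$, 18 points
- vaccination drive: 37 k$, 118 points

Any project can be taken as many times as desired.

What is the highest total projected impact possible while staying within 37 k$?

127

Filling by ratio: job-training center + river cleanup for 123, with 8 k$ left unused.
Replace job-training center and river cleanup with microloan fund: the trade gains 4 net, giving 127 at 35 k$.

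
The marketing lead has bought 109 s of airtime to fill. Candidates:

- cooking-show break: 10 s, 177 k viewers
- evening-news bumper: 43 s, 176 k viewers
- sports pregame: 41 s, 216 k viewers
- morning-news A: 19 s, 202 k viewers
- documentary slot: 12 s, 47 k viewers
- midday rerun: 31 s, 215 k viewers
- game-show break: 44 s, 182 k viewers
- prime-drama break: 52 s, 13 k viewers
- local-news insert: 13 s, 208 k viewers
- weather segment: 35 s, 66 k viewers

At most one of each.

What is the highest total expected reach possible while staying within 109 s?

A density-first pass picks cooking-show break + morning-news A + documentary slot + midday rerun + local-news insert — 849 at 85 s.
The 12 s tied up in documentary slot is better spent on weather segment — total rises to 868 (108 s).
Runner-up cooking-show break + sports pregame + documentary slot + midday rerun + local-news insert tops out at 863.

868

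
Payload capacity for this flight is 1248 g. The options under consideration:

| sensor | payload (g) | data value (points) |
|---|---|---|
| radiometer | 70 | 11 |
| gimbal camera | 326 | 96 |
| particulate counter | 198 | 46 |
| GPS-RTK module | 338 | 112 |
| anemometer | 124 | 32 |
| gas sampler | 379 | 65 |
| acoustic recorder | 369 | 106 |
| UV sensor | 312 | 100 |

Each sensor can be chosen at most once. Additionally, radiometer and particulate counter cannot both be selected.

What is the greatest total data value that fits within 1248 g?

364

Taking the top-ratio sensors first gives radiometer + gimbal camera + GPS-RTK module + anemometer + UV sensor for 351 (1170 g).
Using the slack differently, particulate counter + GPS-RTK module + acoustic recorder + UV sensor comes to 364 at 1217 g.
Runner-up radiometer + GPS-RTK module + anemometer + acoustic recorder + UV sensor tops out at 361.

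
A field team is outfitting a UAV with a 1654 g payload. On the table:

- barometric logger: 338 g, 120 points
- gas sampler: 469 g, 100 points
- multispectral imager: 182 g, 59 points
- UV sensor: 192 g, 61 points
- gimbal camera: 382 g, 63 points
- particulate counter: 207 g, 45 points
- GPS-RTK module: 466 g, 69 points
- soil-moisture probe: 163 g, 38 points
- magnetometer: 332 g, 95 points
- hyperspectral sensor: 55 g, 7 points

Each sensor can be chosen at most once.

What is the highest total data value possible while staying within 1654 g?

443

Ranking by ratio (data value/g): barometric logger 0.36, multispectral imager 0.32, UV sensor 0.32, magnetometer 0.29.
The ratio heuristic lands on barometric logger + multispectral imager + UV sensor + particulate counter + soil-moisture probe + magnetometer + hyperspectral sensor (425) but leaves 185 g idle.
The 218 g tied up in soil-moisture probe and hyperspectral sensor is better spent on gimbal camera — total rises to 443 (1633 g).
Barometric logger + multispectral imager + UV sensor + gimbal camera + soil-moisture probe + magnetometer + hyperspectral sensor (1644 g) also reaches 443 — a tie, but nothing goes higher.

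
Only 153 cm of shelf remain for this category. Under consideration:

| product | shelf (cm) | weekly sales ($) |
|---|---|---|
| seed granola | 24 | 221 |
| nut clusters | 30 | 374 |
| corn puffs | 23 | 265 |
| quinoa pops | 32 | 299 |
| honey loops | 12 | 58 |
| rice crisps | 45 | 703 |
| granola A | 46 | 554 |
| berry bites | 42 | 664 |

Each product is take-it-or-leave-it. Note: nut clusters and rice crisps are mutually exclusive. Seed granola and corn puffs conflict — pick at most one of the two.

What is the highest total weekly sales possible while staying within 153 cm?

1979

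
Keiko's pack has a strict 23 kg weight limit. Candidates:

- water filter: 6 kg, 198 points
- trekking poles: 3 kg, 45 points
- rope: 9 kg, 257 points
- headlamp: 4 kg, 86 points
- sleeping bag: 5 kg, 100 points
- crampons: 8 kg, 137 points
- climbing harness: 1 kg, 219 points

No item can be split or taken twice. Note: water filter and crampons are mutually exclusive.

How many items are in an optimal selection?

Best achievable utility is 805.
For example water filter + trekking poles + rope + headlamp + climbing harness achieves it, using 23 kg.
Any selection reaching 805 contains exactly 5 items.

5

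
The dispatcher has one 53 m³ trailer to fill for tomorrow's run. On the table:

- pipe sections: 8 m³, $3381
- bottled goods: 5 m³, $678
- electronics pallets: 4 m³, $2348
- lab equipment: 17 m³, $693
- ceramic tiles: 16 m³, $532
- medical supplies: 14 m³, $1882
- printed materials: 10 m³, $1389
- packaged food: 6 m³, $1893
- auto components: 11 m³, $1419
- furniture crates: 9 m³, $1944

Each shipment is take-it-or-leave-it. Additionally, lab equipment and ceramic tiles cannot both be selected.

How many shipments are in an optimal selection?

Best achievable revenue is 13052.
pipe sections + bottled goods + electronics pallets + printed materials + packaged food + auto components + furniture crates hits 13052 at 53 m³.
Any selection reaching 13052 contains exactly 7 shipments.

7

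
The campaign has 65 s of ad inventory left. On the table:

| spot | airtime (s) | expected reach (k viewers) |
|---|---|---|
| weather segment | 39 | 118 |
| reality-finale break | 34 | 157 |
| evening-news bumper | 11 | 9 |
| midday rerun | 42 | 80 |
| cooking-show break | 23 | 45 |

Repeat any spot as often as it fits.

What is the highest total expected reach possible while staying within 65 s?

Best packing: reality-finale break + cooking-show break — 57 s, 202 total.
The spare 8 s is too small for any remaining spot, and no exchange beats 202.

202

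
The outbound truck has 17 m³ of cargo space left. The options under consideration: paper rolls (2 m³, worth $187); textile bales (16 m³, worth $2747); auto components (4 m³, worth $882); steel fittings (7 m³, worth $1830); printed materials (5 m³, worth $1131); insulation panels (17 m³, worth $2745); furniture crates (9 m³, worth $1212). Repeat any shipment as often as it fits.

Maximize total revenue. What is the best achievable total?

The ratio heuristic lands on paper rolls + 2×steel fittings (3847) but leaves 1 m³ idle.
The 9 m³ tied up in paper rolls and steel fittings is better spent on 2×printed materials — total rises to 4092 (17 m³).
No other feasible combination exceeds 4092.

4092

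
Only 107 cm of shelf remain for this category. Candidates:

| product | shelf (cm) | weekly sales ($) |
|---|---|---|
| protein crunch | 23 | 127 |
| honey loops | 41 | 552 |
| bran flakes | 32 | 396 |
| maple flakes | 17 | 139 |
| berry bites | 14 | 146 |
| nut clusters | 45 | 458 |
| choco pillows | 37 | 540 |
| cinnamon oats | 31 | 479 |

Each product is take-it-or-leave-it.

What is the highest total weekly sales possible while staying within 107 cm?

1427

Greedy by ratio would take bran flakes + choco pillows + cinnamon oats: 100 cm used, total 1415.
Dropping choco pillows frees 37 cm; slotting in honey loops (41 cm) lifts the total to 1427 at 104 cm.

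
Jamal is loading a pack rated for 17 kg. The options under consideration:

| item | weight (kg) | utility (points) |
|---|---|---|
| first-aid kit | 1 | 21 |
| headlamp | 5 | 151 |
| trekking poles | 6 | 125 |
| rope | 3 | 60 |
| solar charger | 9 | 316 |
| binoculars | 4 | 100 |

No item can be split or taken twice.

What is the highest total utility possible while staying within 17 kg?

The ratio heuristic lands on first-aid kit + headlamp + solar charger (488) but leaves 2 kg idle.
Dropping first-aid kit frees 1 kg; slotting in rope (3 kg) lifts the total to 527 at 17 kg.

527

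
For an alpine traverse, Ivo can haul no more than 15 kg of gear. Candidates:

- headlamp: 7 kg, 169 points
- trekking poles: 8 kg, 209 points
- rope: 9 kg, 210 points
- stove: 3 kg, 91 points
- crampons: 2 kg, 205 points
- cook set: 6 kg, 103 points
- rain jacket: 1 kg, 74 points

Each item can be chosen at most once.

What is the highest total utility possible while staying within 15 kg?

580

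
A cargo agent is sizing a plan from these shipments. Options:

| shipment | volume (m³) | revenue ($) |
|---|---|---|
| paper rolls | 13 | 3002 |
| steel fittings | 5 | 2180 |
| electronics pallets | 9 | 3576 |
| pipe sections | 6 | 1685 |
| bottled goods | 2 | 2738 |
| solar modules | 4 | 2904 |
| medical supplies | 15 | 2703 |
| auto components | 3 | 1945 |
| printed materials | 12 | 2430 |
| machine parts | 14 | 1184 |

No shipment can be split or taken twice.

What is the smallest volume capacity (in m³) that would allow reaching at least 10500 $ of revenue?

18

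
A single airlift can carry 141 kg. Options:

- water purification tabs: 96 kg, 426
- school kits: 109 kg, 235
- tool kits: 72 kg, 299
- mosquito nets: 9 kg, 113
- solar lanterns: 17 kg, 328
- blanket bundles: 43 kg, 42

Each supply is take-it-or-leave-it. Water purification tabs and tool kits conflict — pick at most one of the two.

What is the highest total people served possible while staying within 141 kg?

867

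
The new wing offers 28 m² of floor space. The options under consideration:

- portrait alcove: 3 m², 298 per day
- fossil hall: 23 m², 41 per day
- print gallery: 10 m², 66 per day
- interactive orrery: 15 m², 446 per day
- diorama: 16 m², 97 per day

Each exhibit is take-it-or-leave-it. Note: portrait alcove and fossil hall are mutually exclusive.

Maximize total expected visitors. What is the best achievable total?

810

Density check — portrait alcove 99.33, interactive orrery 29.73, print gallery 6.60 are the best per m².
Best packing: portrait alcove + print gallery + interactive orrery — 28 m², 810 total.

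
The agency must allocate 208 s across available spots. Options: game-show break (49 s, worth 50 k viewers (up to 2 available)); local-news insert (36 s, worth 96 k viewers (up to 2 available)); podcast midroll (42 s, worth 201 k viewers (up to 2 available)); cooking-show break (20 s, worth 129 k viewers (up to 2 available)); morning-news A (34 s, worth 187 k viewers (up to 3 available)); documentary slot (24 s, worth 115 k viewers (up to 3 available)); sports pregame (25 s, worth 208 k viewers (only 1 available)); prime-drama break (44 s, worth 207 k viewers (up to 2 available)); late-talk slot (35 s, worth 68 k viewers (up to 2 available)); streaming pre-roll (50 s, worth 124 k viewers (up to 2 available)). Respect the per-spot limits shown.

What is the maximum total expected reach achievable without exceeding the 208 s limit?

A density-first pass picks 2×cooking-show break + 3×morning-news A + documentary slot + sports pregame — 1142 at 191 s.
Replace morning-news A with 2×documentary slot: the trade gains 43 net, giving 1185 at 205 s.
Every other selection either busts 208 s or exceeds an availability limit or fails to beat 1185.

1185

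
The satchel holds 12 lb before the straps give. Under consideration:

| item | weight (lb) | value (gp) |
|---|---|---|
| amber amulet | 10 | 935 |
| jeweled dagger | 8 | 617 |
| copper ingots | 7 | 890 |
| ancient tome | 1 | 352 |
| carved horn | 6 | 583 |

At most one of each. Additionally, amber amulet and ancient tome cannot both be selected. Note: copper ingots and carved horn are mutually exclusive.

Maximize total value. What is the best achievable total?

1242

Ranking by ratio (value/lb): ancient tome 352.00, copper ingots 127.14, carved horn 97.17.
Best packing: copper ingots + ancient tome — 8 lb, 1242 total.
Runner-up jeweled dagger + ancient tome tops out at 969.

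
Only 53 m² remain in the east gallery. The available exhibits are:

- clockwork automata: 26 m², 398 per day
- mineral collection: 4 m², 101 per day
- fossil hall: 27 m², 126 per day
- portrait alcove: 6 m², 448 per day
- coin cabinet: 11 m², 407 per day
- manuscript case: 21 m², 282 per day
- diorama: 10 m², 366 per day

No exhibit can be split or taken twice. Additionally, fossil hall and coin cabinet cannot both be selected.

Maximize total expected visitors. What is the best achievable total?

1619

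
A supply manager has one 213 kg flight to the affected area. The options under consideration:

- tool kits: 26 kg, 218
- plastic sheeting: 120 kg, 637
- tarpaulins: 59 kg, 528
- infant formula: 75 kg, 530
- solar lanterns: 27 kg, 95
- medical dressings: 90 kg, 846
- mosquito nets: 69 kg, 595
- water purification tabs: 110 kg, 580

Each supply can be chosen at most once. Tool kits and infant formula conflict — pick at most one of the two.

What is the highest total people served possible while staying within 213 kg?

Taking the top-ratio supplies first gives tool kits + tarpaulins + solar lanterns + medical dressings for 1687 (202 kg).
The 59 kg tied up in tarpaulins is better spent on mosquito nets — total rises to 1754 (212 kg).
The closest alternative, tool kits + tarpaulins + solar lanterns + medical dressings, reaches only 1687.

1754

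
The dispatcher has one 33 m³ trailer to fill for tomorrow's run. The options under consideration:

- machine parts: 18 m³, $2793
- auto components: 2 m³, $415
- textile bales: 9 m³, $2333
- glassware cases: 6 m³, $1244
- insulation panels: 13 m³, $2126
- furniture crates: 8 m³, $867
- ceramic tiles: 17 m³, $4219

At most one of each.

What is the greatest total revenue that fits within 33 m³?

7796

Density check — textile bales 259.22, ceramic tiles 248.18, auto components 207.50 are the best per m³.
Taking the top-ratio shipments first gives auto components + textile bales + ceramic tiles for 6967 (28 m³).
Dropping auto components frees 2 m³; slotting in glassware cases (6 m³) lifts the total to 7796 at 32 m³.
Nothing else within 33 m³ beats 7796.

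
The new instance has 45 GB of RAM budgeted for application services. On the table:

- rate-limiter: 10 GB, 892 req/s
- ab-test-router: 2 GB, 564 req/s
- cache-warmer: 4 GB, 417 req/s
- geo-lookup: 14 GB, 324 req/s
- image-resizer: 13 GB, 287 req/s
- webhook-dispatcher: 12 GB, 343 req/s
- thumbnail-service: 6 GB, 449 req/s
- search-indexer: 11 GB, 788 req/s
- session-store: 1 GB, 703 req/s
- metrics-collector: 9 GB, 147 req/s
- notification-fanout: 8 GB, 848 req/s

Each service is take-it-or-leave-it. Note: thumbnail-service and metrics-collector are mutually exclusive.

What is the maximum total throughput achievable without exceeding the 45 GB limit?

4661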